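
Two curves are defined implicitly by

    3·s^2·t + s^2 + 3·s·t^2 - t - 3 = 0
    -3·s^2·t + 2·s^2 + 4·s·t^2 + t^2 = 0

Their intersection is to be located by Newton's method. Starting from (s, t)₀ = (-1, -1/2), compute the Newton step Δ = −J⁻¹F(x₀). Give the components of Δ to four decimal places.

(0.4583, 0.5896)

At (-1, -1/2): F = (-3.7500, 2.7500).
Jacobian J = [[6·s·t + 2·s + 3·t^2, 3·s^2 + 6·s·t - 1], [-6·s·t + 4·s + 4·t^2, -3·s^2 + 8·s·t + 2·t]].
At the point, J = [[1.7500, 5.0000], [-6.0000, 0.0000]] (det J = 30.0000).
Solving J·Δ = −F gives Δ = (0.4583, 0.5896).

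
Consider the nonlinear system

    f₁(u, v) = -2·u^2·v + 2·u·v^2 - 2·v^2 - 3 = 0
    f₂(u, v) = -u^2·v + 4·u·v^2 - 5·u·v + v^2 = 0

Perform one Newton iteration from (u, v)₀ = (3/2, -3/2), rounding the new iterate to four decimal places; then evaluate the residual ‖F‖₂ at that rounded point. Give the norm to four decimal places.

5.6615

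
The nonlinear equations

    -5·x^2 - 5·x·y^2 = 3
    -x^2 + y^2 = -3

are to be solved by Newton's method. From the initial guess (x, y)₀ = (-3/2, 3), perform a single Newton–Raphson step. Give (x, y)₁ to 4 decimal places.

(-1.8786, 1.5643)

At (-3/2, 3): F = (53.2500, 9.7500).
Jacobian J = [[-10·x - 5·y^2, -10·x·y], [-2·x, 2·y]].
At the point, J = [[-30.0000, 45.0000], [3.0000, 6.0000]] (det J = -315.0000).
Solving J·Δ = −F gives Δ = (-0.3786, -1.4357).
Then the next iterate is (x, y)₁ = (-1.8786, 1.5643).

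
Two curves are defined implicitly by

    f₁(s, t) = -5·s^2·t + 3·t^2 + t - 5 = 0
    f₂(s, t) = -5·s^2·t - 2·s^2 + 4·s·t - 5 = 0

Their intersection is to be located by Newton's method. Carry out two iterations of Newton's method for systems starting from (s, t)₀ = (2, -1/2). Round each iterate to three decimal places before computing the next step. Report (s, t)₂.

(-1.927, -2.275)

At (2, -1/2): F = (5.250, -7.000).
Jacobian J = [[-10·s·t, -5·s^2 + 6·t + 1], [-10·s·t - 4·s + 4·t, -5·s^2 + 4·s]].
At the point, J = [[10.000, -22.000], [0.000, -12.000]] (det J = -120.000).
Solving J·Δ = −F gives Δ = (-1.808, -0.583).
Then the next iterate is (s, t)₁ = (0.192, -1.083).
Round to (0.192, -1.083) and repeat: F = (-2.36471, -5.70585), J = [[2.07936, -5.68232], [-3.02064, 0.58368]].
Δ = (-2.119, -1.192), so (s, t)₂ = (-1.927, -2.275).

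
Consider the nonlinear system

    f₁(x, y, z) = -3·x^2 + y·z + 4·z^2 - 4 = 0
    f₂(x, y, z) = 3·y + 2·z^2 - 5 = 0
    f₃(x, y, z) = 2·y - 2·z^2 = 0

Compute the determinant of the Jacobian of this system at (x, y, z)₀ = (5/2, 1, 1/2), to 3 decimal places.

150.000

J = [[-6·x, z, y + 8·z], [0, 3, 4·z], [0, 2, -4·z]].
At the point, J = [[-15.000, 0.500, 5.000], [0.000, 3.000, 2.000], [0.000, 2.000, -2.000]].
det J = 150.000.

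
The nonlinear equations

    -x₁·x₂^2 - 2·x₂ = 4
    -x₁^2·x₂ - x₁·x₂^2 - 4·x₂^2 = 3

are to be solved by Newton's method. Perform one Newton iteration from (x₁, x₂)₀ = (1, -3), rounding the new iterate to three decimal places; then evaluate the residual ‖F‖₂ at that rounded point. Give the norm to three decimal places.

12.597

At (1, -3): F = (-7.000, -45.000).
Jacobian J = [[-x₂^2, -2·x₁·x₂ - 2], [-2·x₁·x₂ - x₂^2, -x₁^2 - 2·x₁·x₂ - 8·x₂]].
At the point, J = [[-9.000, 4.000], [-3.000, 29.000]] (det J = -249.000).
Solving J·Δ = −F gives Δ = (-0.092, 1.542).
Then the next iterate is (x₁, x₂)₁ = (0.908, -1.458).
Re-evaluating at (0.908, -1.458): F = (-3.01419, -12.23118), so ‖F‖₂ = 12.597.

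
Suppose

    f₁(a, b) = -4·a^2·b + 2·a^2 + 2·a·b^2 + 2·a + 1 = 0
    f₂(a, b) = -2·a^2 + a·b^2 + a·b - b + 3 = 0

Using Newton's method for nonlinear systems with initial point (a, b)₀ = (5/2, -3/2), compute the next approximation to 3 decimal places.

(1.501, -0.980)

At (5/2, -3/2): F = (67.250, -6.125).
Jacobian J = [[-8·a·b + 4·a + 2·b^2 + 2, -4·a^2 + 4·a·b], [-4·a + b^2 + b, 2·a·b + a - 1]].
At the point, J = [[46.500, -40.000], [-9.250, -6.000]] (det J = -649.000).
Solving J·Δ = −F gives Δ = (-0.999, 0.520).
Then the next iterate is (a, b)₁ = (1.501, -0.980).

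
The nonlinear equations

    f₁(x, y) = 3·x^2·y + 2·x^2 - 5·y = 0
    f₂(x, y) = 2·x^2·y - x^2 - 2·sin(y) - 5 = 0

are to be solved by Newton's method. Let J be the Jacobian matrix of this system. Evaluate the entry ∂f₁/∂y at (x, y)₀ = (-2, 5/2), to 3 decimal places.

7.000

∂f₁/∂y = 3·x^2 - 5.
At (-2, 5/2) this is 7.000.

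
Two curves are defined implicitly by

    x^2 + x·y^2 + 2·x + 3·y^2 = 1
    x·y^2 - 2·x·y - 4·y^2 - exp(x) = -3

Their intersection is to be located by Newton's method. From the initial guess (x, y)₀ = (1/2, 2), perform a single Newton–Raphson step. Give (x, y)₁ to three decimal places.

(0.394, 1.035)

At (1/2, 2): F = (14.250, -14.64872).
Jacobian J = [[2·x + y^2 + 2, 2·x·y + 6·y], [y^2 - 2·y - exp(x), 2·x·y - 2·x - 8·y]].
At the point, J = [[7.000, 14.000], [-1.64872, -15.000]] (det J = -81.91790).
Solving J·Δ = −F gives Δ = (-0.106, -0.965).
Then the next iterate is (x, y)₁ = (0.394, 1.035).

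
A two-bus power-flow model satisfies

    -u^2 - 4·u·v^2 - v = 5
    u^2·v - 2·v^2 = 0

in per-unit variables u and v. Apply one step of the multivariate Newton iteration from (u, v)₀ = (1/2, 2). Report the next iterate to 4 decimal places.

(0.1615, 0.9449)

At (1/2, 2): F = (-15.2500, -7.5000).
Jacobian J = [[-2·u - 4·v^2, -8·u·v - 1], [2·u·v, u^2 - 4·v]].
At the point, J = [[-17.0000, -9.0000], [2.0000, -7.7500]] (det J = 149.7500).
Solving J·Δ = −F gives Δ = (-0.3385, -1.0551).
Then the next iterate is (u, v)₁ = (0.1615, 0.9449).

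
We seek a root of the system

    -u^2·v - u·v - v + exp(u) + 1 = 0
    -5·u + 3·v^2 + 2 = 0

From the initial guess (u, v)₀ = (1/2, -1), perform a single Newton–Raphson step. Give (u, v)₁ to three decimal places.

(-0.219, 0.015)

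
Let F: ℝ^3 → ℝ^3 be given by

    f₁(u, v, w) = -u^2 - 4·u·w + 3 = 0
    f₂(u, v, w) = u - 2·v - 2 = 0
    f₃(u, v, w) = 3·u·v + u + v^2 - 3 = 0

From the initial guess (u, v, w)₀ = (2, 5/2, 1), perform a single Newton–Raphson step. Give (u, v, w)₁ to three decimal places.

At (2, 5/2, 1): F = (-9.000, -5.000, 20.250).
Jacobian J = [[-2·u - 4·w, 0, -4·u], [1, -2, 0], [3·v + 1, 3·u + 2·v, 0]].
At the point, J = [[-8.000, 0.000, -8.000], [1.000, -2.000, 0.000], [8.500, 11.000, 0.000]] (det J = -224.000).
Solving J·Δ = −F gives Δ = (0.518, -2.241, -1.643).
Then the next iterate is (u, v, w)₁ = (2.518, 0.259, -0.643).

(2.518, 0.259, -0.643)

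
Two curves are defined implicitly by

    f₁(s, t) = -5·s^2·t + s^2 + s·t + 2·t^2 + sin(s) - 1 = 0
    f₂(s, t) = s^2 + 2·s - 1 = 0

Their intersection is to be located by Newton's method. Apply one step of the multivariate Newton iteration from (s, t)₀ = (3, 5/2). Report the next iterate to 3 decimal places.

(1.250, 3.555)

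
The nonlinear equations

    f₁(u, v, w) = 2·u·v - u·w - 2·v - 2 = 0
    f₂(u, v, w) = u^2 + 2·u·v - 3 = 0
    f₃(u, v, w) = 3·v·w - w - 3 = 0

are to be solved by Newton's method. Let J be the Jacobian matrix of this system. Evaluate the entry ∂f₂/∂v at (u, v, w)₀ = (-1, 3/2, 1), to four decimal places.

-2.0000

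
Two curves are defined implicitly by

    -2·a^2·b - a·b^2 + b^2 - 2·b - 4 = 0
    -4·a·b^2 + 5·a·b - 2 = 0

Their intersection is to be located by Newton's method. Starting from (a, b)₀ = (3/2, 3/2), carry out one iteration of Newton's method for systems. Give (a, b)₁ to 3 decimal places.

(0.349, 1.260)

At (3/2, 3/2): F = (-14.875, -4.250).
Jacobian J = [[-4·a·b - b^2, -2·a^2 - 2·a·b + 2·b - 2], [-4·b^2 + 5·b, -8·a·b + 5·a]].
At the point, J = [[-11.250, -8.000], [-1.500, -10.500]] (det J = 106.125).
Solving J·Δ = −F gives Δ = (-1.151, -0.240).
Then the next iterate is (a, b)₁ = (0.349, 1.260).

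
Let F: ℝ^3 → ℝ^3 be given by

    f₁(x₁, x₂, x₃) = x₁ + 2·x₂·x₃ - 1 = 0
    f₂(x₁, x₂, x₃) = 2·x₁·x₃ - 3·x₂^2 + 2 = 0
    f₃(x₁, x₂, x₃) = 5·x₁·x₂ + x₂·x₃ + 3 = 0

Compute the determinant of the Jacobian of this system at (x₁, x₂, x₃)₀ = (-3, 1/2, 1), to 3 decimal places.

-138.000

J = [[1, 2·x₃, 2·x₂], [2·x₃, -6·x₂, 2·x₁], [5·x₂, 5·x₁ + x₃, x₂]].
At the point, J = [[1.000, 2.000, 1.000], [2.000, -3.000, -6.000], [2.500, -14.000, 0.500]].
det J = -138.000.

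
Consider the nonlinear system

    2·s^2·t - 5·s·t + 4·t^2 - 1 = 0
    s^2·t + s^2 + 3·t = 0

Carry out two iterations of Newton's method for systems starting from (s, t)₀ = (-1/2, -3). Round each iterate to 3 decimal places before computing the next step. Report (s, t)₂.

At (-1/2, -3): F = (26.000, -9.500).
Jacobian J = [[4·s·t - 5·t, 2·s^2 - 5·s + 8·t], [2·s·t + 2·s, s^2 + 3]].
At the point, J = [[21.000, -21.000], [2.000, 3.250]] (det J = 110.250).
Solving J·Δ = −F gives Δ = (1.043, 2.281).
Then the next iterate is (s, t)₁ = (0.543, -0.719).
Round to (0.543, -0.719) and repeat: F = (2.59594, -2.07415), J = [[2.03333, -7.87730], [0.30517, 3.29485]].
Δ = (0.855, 0.550), so (s, t)₂ = (1.398, -0.169).

(1.398, -0.169)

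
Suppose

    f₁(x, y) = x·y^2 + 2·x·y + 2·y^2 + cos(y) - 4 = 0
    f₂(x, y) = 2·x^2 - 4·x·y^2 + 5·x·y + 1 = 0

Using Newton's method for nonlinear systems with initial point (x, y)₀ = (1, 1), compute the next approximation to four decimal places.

(0.2576, 1.0960)

At (1, 1): F = (1.540302, 4.0000).
Jacobian J = [[y^2 + 2·y, 2·x·y + 2·x + 4·y - sin(y)], [4·x - 4·y^2 + 5·y, -8·x·y + 5·x]].
At the point, J = [[3.0000, 7.158529], [5.0000, -3.0000]] (det J = -44.792645).
Solving J·Δ = −F gives Δ = (-0.7424, 0.0960).
Then the next iterate is (x, y)₁ = (0.2576, 1.0960).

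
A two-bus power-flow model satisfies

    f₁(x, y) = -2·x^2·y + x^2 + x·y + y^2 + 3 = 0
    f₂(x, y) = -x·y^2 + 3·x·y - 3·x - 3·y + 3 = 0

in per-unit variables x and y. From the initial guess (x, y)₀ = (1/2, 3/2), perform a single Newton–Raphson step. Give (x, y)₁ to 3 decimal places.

At (1/2, 3/2): F = (5.500, -1.875).
Jacobian J = [[-4·x·y + 2·x + y, -2·x^2 + x + 2·y], [-y^2 + 3·y - 3, -2·x·y + 3·x - 3]].
At the point, J = [[-0.500, 3.000], [-0.750, -3.000]] (det J = 3.750).
Solving J·Δ = −F gives Δ = (2.900, -1.350).
Then the next iterate is (x, y)₁ = (3.400, 0.150).

(3.400, 0.150)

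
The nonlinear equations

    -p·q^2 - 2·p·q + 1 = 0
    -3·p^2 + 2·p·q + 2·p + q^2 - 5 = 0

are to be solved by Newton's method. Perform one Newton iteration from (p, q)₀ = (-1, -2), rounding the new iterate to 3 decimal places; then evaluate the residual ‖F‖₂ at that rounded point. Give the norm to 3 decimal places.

At (-1, -2): F = (1.000, -2.000).
Jacobian J = [[-q^2 - 2·q, -2·p·q - 2·p], [-6·p + 2·q + 2, 2·p + 2·q]].
At the point, J = [[0.000, -2.000], [4.000, -6.000]] (det J = 8.000).
Solving J·Δ = −F gives Δ = (1.250, 0.500).
Then the next iterate is (p, q)₁ = (0.250, -1.500).
Re-evaluating at (0.250, -1.500): F = (1.18750, -3.18750), so ‖F‖₂ = 3.402.

3.402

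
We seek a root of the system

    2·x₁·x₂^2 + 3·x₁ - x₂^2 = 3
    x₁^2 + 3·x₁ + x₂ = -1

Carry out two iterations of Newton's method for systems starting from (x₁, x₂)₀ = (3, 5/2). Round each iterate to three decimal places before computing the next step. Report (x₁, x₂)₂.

(1.186, -5.635)

At (3, 5/2): F = (37.250, 21.500).
Jacobian J = [[2·x₂^2 + 3, 4·x₁·x₂ - 2·x₂], [2·x₁ + 3, 1]].
At the point, J = [[15.500, 25.000], [9.000, 1.000]] (det J = -209.500).
Solving J·Δ = −F gives Δ = (-2.388, -0.010).
Then the next iterate is (x₁, x₂)₁ = (0.612, 2.490).
Round to (0.612, 2.490) and repeat: F = (0.22482, 5.70054), J = [[15.40020, 1.11552], [4.224, 1.000]].
Δ = (0.574, -8.125), so (x₁, x₂)₂ = (1.186, -5.635).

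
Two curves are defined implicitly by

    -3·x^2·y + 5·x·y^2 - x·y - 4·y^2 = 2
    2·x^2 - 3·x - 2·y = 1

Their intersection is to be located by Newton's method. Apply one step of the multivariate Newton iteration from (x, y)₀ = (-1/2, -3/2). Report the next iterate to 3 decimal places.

(0.058, -0.895)

At (-1/2, -3/2): F = (-16.250, 4.000).
Jacobian J = [[-6·x·y + 5·y^2 - y, -3·x^2 + 10·x·y - x - 8·y], [4·x - 3, -2]].
At the point, J = [[8.250, 19.250], [-5.000, -2.000]] (det J = 79.750).
Solving J·Δ = −F gives Δ = (0.558, 0.605).
Then the next iterate is (x, y)₁ = (0.058, -0.895).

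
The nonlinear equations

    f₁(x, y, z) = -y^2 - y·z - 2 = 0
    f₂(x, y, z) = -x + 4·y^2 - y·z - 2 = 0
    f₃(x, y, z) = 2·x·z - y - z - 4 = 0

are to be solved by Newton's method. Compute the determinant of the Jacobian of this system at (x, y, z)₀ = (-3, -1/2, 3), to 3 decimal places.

J = [[0, -2·y - z, -y], [-1, 8·y - z, -y], [2·z, -1, 2·x - 1]].
At the point, J = [[0.000, -2.000, 0.500], [-1.000, -7.000, 0.500], [6.000, -1.000, -7.000]].
det J = 29.500.

29.500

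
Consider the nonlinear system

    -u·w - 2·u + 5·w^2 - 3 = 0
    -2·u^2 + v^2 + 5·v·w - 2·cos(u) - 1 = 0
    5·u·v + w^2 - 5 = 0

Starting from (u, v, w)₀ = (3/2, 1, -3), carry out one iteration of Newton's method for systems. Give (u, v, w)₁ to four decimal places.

At (3/2, 1, -3): F = (43.5000, -19.641474, 11.5000).
Jacobian J = [[-w - 2, 0, -u + 10·w], [-4·u + 2·sin(u), 2·v + 5·w, 5·v], [5·v, 5·u, 2·w]].
At the point, J = [[1.0000, 0.0000, -31.5000], [-4.005010, -13.0000, 5.0000], [5.0000, 7.5000, -6.0000]] (det J = -1060.816381).
Solving J·Δ = −F gives Δ = (1.5958, -1.4519, 1.4316).
Then the next iterate is (u, v, w)₁ = (3.0958, -0.4519, -1.5684).

(3.0958, -0.4519, -1.5684)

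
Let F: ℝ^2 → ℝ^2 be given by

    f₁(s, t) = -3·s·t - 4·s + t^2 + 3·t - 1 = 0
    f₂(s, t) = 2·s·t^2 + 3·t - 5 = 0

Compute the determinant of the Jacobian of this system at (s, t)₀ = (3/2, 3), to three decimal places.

-354.000

J = [[-3·t - 4, -3·s + 2·t + 3], [2·t^2, 4·s·t + 3]].
At the point, J = [[-13.000, 4.500], [18.000, 21.000]].
det J = -354.000.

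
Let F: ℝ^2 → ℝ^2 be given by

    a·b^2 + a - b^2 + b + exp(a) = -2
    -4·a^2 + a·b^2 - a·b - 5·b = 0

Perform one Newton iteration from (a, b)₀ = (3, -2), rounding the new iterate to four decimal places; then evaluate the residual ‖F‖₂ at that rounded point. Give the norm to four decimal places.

11.2326

At (3, -2): F = (31.085537, -8.0000).
Jacobian J = [[b^2 + exp(a) + 1, 2·a·b - 2·b + 1], [-8·a + b^2 - b, 2·a·b - a - 5]].
At the point, J = [[25.085537, -7.0000], [-18.0000, -20.0000]] (det J = -627.710738).
Solving J·Δ = −F gives Δ = (-1.0797, 0.5717).
Then the next iterate is (a, b)₁ = (1.9203, -1.4283).
Re-evaluating at (1.9203, -1.4283): F = (11.192455, -0.948453), so ‖F‖₂ = 11.2326.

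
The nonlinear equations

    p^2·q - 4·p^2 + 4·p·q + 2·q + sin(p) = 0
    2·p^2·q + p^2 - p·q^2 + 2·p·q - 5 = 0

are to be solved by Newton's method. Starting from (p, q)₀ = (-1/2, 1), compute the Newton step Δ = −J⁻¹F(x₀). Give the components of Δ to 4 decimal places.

At (-1/2, 1): F = (-1.229426, -4.7500).
Jacobian J = [[2·p·q - 8·p + 4·q + cos(p), p^2 + 4·p + 2], [4·p·q + 2·p - q^2 + 2·q, 2·p^2 - 2·p·q + 2·p]].
At the point, J = [[7.877583, 0.2500], [-2.0000, 0.5000]] (det J = 4.438791).
Solving J·Δ = −F gives Δ = (-0.1290, 8.9838).

(-0.1290, 8.9838)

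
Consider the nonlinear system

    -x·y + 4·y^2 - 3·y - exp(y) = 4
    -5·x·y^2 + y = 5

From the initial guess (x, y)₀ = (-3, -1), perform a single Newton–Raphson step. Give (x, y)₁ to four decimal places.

At (-3, -1): F = (-0.367879, 9.0000).
Jacobian J = [[-y, -x + 8·y - exp(y) - 3], [-5·y^2, -10·x·y + 1]].
At the point, J = [[1.0000, -8.367879], [-5.0000, -29.0000]] (det J = -70.839397).
Solving J·Δ = −F gives Δ = (1.2137, 0.1011).
Then the next iterate is (x, y)₁ = (-1.7863, -0.8989).

(-1.7863, -0.8989)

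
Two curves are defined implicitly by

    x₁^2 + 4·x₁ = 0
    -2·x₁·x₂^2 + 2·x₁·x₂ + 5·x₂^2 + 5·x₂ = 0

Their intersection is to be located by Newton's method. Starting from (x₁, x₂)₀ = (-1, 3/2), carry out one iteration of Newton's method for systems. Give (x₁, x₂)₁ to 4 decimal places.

(0.5000, 0.7500)

At (-1, 3/2): F = (-3.0000, 20.2500).
Jacobian J = [[2·x₁ + 4, 0], [-2·x₂^2 + 2·x₂, -4·x₁·x₂ + 2·x₁ + 10·x₂ + 5]].
At the point, J = [[2.0000, 0.0000], [-1.5000, 24.0000]] (det J = 48.0000).
Solving J·Δ = −F gives Δ = (1.5000, -0.7500).
Then the next iterate is (x₁, x₂)₁ = (0.5000, 0.7500).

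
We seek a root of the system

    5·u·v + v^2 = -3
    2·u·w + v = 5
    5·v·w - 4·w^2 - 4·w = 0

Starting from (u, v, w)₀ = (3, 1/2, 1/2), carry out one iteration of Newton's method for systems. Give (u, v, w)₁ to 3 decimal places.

(17.160, -2.384, -1.129)

At (3, 1/2, 1/2): F = (10.750, -1.500, -1.750).
Jacobian J = [[5·v, 5·u + 2·v, 0], [2·w, 1, 2·u], [0, 5·w, 5·v - 8·w - 4]].
At the point, J = [[2.500, 16.000, 0.000], [1.000, 1.000, 6.000], [0.000, 2.500, -5.500]] (det J = 36.750).
Solving J·Δ = −F gives Δ = (14.160, -2.884, -1.629).
Then the next iterate is (u, v, w)₁ = (17.160, -2.384, -1.129).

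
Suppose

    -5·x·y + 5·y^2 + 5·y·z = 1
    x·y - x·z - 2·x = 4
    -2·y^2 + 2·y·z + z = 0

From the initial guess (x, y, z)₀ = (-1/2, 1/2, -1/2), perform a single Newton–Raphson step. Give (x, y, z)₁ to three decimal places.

At (-1/2, 1/2, -1/2): F = (0.250, -3.500, -1.500).
Jacobian J = [[-5·y, -5·x + 10·y + 5·z, 5·y], [y - z - 2, x, -x], [0, -4·y + 2·z, 2·y + 1]].
At the point, J = [[-2.500, 5.000, 2.500], [-1.000, -0.500, 0.500], [0.000, -3.000, 2.000]] (det J = 16.250).
Solving J·Δ = −F gives Δ = (-3.431, -1.223, -1.085).
Then the next iterate is (x, y, z)₁ = (-3.931, -0.723, -1.585).

(-3.931, -0.723, -1.585)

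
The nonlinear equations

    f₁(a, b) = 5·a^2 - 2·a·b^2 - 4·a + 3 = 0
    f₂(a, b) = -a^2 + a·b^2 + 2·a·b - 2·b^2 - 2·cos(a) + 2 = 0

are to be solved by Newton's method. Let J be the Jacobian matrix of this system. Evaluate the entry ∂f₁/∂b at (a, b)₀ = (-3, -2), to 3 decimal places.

-24.000

∂f₁/∂b = -4·a·b.
At (-3, -2) this is -24.000.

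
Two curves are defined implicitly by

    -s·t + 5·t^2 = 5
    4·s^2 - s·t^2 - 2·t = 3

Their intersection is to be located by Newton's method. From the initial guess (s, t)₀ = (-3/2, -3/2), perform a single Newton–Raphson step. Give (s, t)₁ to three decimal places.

(-0.802, -1.126)

At (-3/2, -3/2): F = (4.000, 12.375).
Jacobian J = [[-t, -s + 10·t], [8·s - t^2, -2·s·t - 2]].
At the point, J = [[1.500, -13.500], [-14.250, -6.500]] (det J = -202.125).
Solving J·Δ = −F gives Δ = (0.698, 0.374).
Then the next iterate is (s, t)₁ = (-0.802, -1.126).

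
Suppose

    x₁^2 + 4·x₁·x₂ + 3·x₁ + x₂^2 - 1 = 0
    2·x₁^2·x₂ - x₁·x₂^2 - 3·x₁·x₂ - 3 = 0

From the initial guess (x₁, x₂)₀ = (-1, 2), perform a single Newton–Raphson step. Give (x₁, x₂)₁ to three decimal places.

At (-1, 2): F = (-7.000, 11.000).
Jacobian J = [[2·x₁ + 4·x₂ + 3, 4·x₁ + 2·x₂], [4·x₁·x₂ - x₂^2 - 3·x₂, 2·x₁^2 - 2·x₁·x₂ - 3·x₁]].
At the point, J = [[9.000, 0.000], [-18.000, 9.000]] (det J = 81.000).
Solving J·Δ = −F gives Δ = (0.778, 0.333).
Then the next iterate is (x₁, x₂)₁ = (-0.222, 2.333).

(-0.222, 2.333)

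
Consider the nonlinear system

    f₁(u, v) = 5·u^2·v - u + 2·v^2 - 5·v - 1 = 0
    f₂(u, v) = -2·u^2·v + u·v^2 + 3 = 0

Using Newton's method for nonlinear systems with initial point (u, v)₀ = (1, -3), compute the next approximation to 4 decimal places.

(0.8240, -1.2120)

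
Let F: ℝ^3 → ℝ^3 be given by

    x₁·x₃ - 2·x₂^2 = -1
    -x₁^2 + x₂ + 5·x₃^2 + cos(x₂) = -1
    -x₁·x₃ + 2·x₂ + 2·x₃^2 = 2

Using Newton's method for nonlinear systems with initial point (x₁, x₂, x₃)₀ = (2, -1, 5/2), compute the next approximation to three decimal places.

At (2, -1, 5/2): F = (4.000, 27.79030, 3.500).
Jacobian J = [[x₃, -4·x₂, x₁], [-2·x₁, -sin(x₂) + 1, 10·x₃], [-x₃, 2, -x₁ + 4·x₃]].
At the point, J = [[2.500, 4.000, 2.000], [-4.000, 1.84147, 25.000], [-2.500, 2.000, 8.000]] (det J = -216.96323).
Solving J·Δ = −F gives Δ = (-2.683, 1.503, -1.652).
Then the next iterate is (x₁, x₂, x₃)₁ = (-0.683, 0.503, 0.848).

(-0.683, 0.503, 0.848)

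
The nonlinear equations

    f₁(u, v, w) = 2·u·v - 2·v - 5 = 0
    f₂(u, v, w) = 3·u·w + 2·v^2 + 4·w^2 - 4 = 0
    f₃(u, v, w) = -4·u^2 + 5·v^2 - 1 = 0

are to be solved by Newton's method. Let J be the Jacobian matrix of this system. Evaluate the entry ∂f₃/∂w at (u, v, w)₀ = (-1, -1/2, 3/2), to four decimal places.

0.0000

∂f₃/∂w = 0.
At (-1, -1/2, 3/2) this is 0.0000.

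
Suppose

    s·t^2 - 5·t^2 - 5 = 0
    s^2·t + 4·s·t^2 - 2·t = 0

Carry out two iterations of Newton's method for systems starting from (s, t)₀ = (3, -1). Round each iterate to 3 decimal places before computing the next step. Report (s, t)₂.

At (3, -1): F = (-7.000, 5.000).
Jacobian J = [[t^2, 2·s·t - 10·t], [2·s·t + 4·t^2, s^2 + 8·s·t - 2]].
At the point, J = [[1.000, 4.000], [-2.000, -17.000]] (det J = -9.000).
Solving J·Δ = −F gives Δ = (11.000, -1.000).
Then the next iterate is (s, t)₁ = (14.000, -2.000).
Round to (14.000, -2.000) and repeat: F = (31.000, -164.000), J = [[4.000, -36.000], [-40.000, -30.000]].
Δ = (-4.381, 0.374), so (s, t)₂ = (9.619, -1.626).

(9.619, -1.626)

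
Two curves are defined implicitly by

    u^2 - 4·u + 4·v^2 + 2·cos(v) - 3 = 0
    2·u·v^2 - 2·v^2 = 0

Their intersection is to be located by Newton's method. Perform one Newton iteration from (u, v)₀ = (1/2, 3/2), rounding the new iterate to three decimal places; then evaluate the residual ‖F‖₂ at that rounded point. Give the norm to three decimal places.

0.844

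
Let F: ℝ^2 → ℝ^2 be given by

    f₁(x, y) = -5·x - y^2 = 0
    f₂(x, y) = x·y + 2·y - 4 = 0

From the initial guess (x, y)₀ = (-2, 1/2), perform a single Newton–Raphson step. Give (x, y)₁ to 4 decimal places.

(6.0000, -29.7500)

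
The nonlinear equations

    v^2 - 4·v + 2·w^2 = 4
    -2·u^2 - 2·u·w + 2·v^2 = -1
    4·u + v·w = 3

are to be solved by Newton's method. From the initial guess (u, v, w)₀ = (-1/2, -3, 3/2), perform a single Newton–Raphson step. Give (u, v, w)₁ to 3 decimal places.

At (-1/2, -3, 3/2): F = (21.500, 20.000, -9.500).
Jacobian J = [[0, 2·v - 4, 4·w], [-4·u - 2·w, 4·v, -2·u], [4, w, v]].
At the point, J = [[0.000, -10.000, 6.000], [-1.000, -12.000, 1.000], [4.000, 1.500, -3.000]] (det J = 269.000).
Solving J·Δ = −F gives Δ = (0.993, 1.493, -1.096).
Then the next iterate is (u, v, w)₁ = (0.493, -1.507, 0.404).

(0.493, -1.507, 0.404)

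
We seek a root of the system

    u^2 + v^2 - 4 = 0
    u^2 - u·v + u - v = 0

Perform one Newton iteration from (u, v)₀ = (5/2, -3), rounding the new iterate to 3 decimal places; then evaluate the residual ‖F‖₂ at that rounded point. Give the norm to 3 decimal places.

6.368

At (5/2, -3): F = (11.250, 19.250).
Jacobian J = [[2·u, 2·v], [2·u - v + 1, -u - 1]].
At the point, J = [[5.000, -6.000], [9.000, -3.500]] (det J = 36.500).
Solving J·Δ = −F gives Δ = (-2.086, 0.137).
Then the next iterate is (u, v)₁ = (0.414, -2.863).
Re-evaluating at (0.414, -2.863): F = (4.36816, 4.63368), so ‖F‖₂ = 6.368.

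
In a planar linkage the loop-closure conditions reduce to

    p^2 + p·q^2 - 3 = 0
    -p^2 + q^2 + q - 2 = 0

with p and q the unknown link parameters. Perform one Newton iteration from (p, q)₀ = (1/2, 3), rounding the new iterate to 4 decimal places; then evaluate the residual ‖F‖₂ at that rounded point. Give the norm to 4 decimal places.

At (1/2, 3): F = (1.7500, 9.7500).
Jacobian J = [[2·p + q^2, 2·p·q], [-2·p, 2·q + 1]].
At the point, J = [[10.0000, 3.0000], [-1.0000, 7.0000]] (det J = 73.0000).
Solving J·Δ = −F gives Δ = (0.2329, -1.3596).
Then the next iterate is (p, q)₁ = (0.7329, 1.6404).
Re-evaluating at (0.7329, 1.6404): F = (-0.490688, 1.794170), so ‖F‖₂ = 1.8601.

1.8601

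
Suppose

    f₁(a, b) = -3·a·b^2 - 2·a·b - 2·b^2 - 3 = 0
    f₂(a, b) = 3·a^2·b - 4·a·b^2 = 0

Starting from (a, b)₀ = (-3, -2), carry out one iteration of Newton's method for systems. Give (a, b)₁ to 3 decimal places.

(-2.334, -1.651)

At (-3, -2): F = (13.000, -6.000).
Jacobian J = [[-3·b^2 - 2·b, -6·a·b - 2·a - 4·b], [6·a·b - 4·b^2, 3·a^2 - 8·a·b]].
At the point, J = [[-8.000, -22.000], [20.000, -21.000]] (det J = 608.000).
Solving J·Δ = −F gives Δ = (0.666, 0.349).
Then the next iterate is (a, b)₁ = (-2.334, -1.651).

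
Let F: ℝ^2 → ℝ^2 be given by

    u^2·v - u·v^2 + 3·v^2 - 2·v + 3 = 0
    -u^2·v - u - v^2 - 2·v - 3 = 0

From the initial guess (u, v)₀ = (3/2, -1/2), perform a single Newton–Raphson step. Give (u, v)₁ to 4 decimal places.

(3.6931, -0.9703)

At (3/2, -1/2): F = (3.2500, -2.6250).
Jacobian J = [[2·u·v - v^2, u^2 - 2·u·v + 6·v - 2], [-2·u·v - 1, -u^2 - 2·v - 2]].
At the point, J = [[-1.7500, -1.2500], [0.5000, -3.2500]] (det J = 6.3125).
Solving J·Δ = −F gives Δ = (2.1931, -0.4703).
Then the next iterate is (u, v)₁ = (3.6931, -0.9703).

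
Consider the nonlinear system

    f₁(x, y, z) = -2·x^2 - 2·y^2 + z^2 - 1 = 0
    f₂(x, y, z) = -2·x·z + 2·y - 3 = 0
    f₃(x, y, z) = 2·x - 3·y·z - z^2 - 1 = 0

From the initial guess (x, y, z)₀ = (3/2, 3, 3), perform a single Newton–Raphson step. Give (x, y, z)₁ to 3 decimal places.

At (3/2, 3, 3): F = (-14.500, -6.000, -34.000).
Jacobian J = [[-4·x, -4·y, 2·z], [-2·z, 2, -2·x], [2, -3·z, -3·y - 2·z]].
At the point, J = [[-6.000, -12.000, 6.000], [-6.000, 2.000, -3.000], [2.000, -9.000, -15.000]] (det J = 1794.000).
Solving J·Δ = −F gives Δ = (-0.788, -1.538, -1.449).
Then the next iterate is (x, y, z)₁ = (0.712, 1.462, 1.551).

(0.712, 1.462, 1.551)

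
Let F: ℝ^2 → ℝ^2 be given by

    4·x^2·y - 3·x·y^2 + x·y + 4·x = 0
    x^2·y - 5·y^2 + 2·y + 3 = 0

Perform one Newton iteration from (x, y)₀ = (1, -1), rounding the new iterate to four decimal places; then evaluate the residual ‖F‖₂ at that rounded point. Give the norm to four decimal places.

At (1, -1): F = (-4.0000, -5.0000).
Jacobian J = [[8·x·y - 3·y^2 + y + 4, 4·x^2 - 6·x·y + x], [2·x·y, x^2 - 10·y + 2]].
At the point, J = [[-8.0000, 11.0000], [-2.0000, 13.0000]] (det J = -82.0000).
Solving J·Δ = −F gives Δ = (0.0366, 0.3902).
Then the next iterate is (x, y)₁ = (1.0366, -0.6098).
Re-evaluating at (1.0366, -0.6098): F = (-0.263133, -0.734134), so ‖F‖₂ = 0.7799.

0.7799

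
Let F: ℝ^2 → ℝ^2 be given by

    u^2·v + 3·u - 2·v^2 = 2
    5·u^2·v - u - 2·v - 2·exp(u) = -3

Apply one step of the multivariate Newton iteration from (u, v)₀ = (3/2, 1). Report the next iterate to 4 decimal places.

At (3/2, 1): F = (2.7500, 1.786622).
Jacobian J = [[2·u·v + 3, u^2 - 4·v], [10·u·v - 2·exp(u) - 1, 5·u^2 - 2]].
At the point, J = [[6.0000, -1.7500], [5.036622, 9.2500]] (det J = 64.314088).
Solving J·Δ = −F gives Δ = (-0.4441, 0.0487).
Then the next iterate is (u, v)₁ = (1.0559, 1.0487).

(1.0559, 1.0487)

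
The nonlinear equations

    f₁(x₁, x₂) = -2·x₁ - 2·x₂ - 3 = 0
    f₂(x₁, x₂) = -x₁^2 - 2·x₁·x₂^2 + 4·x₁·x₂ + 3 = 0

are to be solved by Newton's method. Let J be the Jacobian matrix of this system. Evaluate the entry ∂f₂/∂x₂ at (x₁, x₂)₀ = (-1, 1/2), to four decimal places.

-2.0000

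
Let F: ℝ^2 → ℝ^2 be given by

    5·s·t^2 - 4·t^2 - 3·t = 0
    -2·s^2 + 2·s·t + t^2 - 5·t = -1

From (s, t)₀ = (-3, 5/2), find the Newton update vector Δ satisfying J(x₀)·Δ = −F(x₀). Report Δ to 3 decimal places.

At (-3, 5/2): F = (-126.250, -38.250).
Jacobian J = [[5·t^2, 10·s·t - 8·t - 3], [-4·s + 2·t, 2·s + 2·t - 5]].
At the point, J = [[31.250, -98.000], [17.000, -6.000]] (det J = 1478.500).
Solving J·Δ = −F gives Δ = (2.023, -0.643).

(2.023, -0.643)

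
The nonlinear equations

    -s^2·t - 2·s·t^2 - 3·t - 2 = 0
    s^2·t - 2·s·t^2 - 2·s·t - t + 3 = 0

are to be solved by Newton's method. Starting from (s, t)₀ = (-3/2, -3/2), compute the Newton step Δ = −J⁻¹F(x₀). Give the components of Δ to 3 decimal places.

At (-3/2, -3/2): F = (12.625, 3.375).
Jacobian J = [[-2·s·t - 2·t^2, -s^2 - 4·s·t - 3], [2·s·t - 2·t^2 - 2·t, s^2 - 4·s·t - 2·s - 1]].
At the point, J = [[-9.000, -14.250], [3.000, -4.750]] (det J = 85.500).
Solving J·Δ = −F gives Δ = (0.139, 0.798).

(0.139, 0.798)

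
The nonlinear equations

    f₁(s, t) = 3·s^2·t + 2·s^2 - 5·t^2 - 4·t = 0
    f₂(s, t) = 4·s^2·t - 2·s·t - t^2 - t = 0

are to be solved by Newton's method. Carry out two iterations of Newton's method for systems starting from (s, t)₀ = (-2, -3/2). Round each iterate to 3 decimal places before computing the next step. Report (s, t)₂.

At (-2, -3/2): F = (-15.250, -30.750).
Jacobian J = [[6·s·t + 4·s, 3·s^2 - 10·t - 4], [8·s·t - 2·t, 4·s^2 - 2·s - 2·t - 1]].
At the point, J = [[10.000, 23.000], [27.000, 22.000]] (det J = -401.000).
Solving J·Δ = −F gives Δ = (0.927, 0.260).
Then the next iterate is (s, t)₁ = (-1.073, -1.240).
Round to (-1.073, -1.240) and repeat: F = (-4.70829, -8.66923), J = [[3.69112, 11.85399], [13.12416, 8.23132]].
Δ = (0.511, 0.238), so (s, t)₂ = (-0.562, -1.002).

(-0.562, -1.002)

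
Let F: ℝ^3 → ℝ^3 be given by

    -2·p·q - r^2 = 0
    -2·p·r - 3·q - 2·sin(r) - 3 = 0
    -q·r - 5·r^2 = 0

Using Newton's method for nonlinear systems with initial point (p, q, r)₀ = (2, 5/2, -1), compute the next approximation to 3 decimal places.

(2.188, -0.142, -0.314)

At (2, 5/2, -1): F = (-11.000, -4.81706, -2.500).
Jacobian J = [[-2·q, -2·p, -2·r], [-2·r, -3, -2·p - 2·cos(r)], [0, -r, -q - 10·r]].
At the point, J = [[-5.000, -4.000, 2.000], [2.000, -3.000, -5.08060], [0.000, 1.000, 7.500]] (det J = 151.09698).
Solving J·Δ = −F gives Δ = (0.188, -2.642, 0.686).
Then the next iterate is (p, q, r)₁ = (2.188, -0.142, -0.314).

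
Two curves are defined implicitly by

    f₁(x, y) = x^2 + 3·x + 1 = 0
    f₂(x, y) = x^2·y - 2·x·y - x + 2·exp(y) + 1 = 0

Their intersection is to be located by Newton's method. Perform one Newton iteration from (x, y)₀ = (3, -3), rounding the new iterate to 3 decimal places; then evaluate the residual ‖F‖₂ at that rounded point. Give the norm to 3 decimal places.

9.462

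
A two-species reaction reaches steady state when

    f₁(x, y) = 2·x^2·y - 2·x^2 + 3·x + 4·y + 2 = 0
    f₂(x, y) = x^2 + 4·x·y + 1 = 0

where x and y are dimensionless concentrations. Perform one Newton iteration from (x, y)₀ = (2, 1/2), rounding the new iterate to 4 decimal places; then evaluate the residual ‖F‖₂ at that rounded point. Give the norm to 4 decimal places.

3.1327

At (2, 1/2): F = (6.0000, 9.0000).
Jacobian J = [[4·x·y - 4·x + 3, 2·x^2 + 4], [2·x + 4·y, 4·x]].
At the point, J = [[-1.0000, 12.0000], [6.0000, 8.0000]] (det J = -80.0000).
Solving J·Δ = −F gives Δ = (-0.7500, -0.5625).
Then the next iterate is (x, y)₁ = (1.2500, -0.0625).
Re-evaluating at (1.2500, -0.0625): F = (2.179688, 2.2500), so ‖F‖₂ = 3.1327.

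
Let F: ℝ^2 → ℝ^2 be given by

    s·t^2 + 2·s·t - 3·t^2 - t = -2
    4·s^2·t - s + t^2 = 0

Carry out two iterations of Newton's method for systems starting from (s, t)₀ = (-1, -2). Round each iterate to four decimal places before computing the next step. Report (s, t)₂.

At (-1, -2): F = (-8.0000, -3.0000).
Jacobian J = [[t^2 + 2·t, 2·s·t + 2·s - 6·t - 1], [8·s·t - 1, 4·s^2 + 2·t]].
At the point, J = [[0.0000, 13.0000], [15.0000, 0.0000]] (det J = -195.0000).
Solving J·Δ = −F gives Δ = (0.2000, 0.6154).
Then the next iterate is (s, t)₁ = (-0.8000, -1.3846).
Round to (-0.8000, -1.3846) and repeat: F = (-1.685085, -0.827459), J = [[-0.852083, 7.922960], [7.861440, -0.2092]].
Δ = (0.1112, 0.2246), so (s, t)₂ = (-0.6888, -1.1600).

(-0.6888, -1.1600)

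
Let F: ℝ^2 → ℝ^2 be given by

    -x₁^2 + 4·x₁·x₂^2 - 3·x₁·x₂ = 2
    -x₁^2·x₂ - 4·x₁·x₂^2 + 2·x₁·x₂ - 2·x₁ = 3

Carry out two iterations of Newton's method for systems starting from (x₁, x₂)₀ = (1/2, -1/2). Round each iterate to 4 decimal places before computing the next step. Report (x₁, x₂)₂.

(-3.6847, 0.5712)

At (1/2, -1/2): F = (-1.0000, -4.8750).
Jacobian J = [[-2·x₁ + 4·x₂^2 - 3·x₂, 8·x₁·x₂ - 3·x₁], [-2·x₁·x₂ - 4·x₂^2 + 2·x₂ - 2, -x₁^2 - 8·x₁·x₂ + 2·x₁]].
At the point, J = [[1.5000, -3.5000], [-3.5000, 2.7500]] (det J = -8.1250).
Solving J·Δ = −F gives Δ = (-2.4385, -1.3308).
Then the next iterate is (x₁, x₂)₁ = (-1.9385, -1.8308).
Round to (-1.9385, -1.8308) and repeat: F = (-42.394879, 40.844839), J = [[22.776715, 34.207546], [-26.166926, -36.026829]].
Δ = (-1.7462, 2.4020), so (x₁, x₂)₂ = (-3.6847, 0.5712).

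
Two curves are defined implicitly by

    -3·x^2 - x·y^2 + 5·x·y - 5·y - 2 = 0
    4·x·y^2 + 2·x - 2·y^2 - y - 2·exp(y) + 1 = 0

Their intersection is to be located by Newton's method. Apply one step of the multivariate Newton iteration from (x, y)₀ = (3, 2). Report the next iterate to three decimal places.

(1.240, 2.060)

At (3, 2): F = (-21.000, 30.22189).
Jacobian J = [[-6·x - y^2 + 5·y, -2·x·y + 5·x - 5], [4·y^2 + 2, 8·x·y - 4·y - 2·exp(y) - 1]].
At the point, J = [[-12.000, -2.000], [18.000, 24.22189]] (det J = -254.66265).
Solving J·Δ = −F gives Δ = (-1.760, 0.060).
Then the next iterate is (x, y)₁ = (1.240, 2.060).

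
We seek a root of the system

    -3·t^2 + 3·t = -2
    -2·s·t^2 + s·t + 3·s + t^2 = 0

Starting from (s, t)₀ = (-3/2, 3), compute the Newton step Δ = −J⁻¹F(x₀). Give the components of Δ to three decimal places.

(0.250, -1.067)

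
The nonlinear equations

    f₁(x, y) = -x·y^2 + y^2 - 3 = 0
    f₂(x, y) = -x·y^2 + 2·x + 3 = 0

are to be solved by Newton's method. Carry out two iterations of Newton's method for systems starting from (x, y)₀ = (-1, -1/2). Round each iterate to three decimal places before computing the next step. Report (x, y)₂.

(-2.681, -0.993)

At (-1, -1/2): F = (-2.500, 1.250).
Jacobian J = [[-y^2, -2·x·y + 2·y], [-y^2 + 2, -2·x·y]].
At the point, J = [[-0.250, -2.000], [1.750, -1.000]] (det J = 3.750).
Solving J·Δ = −F gives Δ = (-1.333, -1.083).
Then the next iterate is (x, y)₁ = (-2.333, -1.583).
Round to (-2.333, -1.583) and repeat: F = (5.35213, 4.18024), J = [[-2.50589, -10.55228], [-0.50589, -7.38628]].
Δ = (-0.348, 0.590), so (x, y)₂ = (-2.681, -0.993).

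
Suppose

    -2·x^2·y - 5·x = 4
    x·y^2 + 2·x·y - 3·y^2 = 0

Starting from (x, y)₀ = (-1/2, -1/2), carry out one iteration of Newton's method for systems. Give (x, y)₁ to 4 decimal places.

(-0.7154, -0.4146)

At (-1/2, -1/2): F = (-1.2500, -0.3750).
Jacobian J = [[-4·x·y - 5, -2·x^2], [y^2 + 2·y, 2·x·y + 2·x - 6·y]].
At the point, J = [[-6.0000, -0.5000], [-0.7500, 2.5000]] (det J = -15.3750).
Solving J·Δ = −F gives Δ = (-0.2154, 0.0854).
Then the next iterate is (x, y)₁ = (-0.7154, -0.4146).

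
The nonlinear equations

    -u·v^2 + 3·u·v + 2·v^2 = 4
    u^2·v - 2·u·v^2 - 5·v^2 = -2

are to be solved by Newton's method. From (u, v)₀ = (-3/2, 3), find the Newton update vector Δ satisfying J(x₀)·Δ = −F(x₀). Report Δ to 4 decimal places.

(-0.0362, -0.8485)

At (-3/2, 3): F = (14.0000, -9.2500).
Jacobian J = [[-v^2 + 3·v, -2·u·v + 3·u + 4·v], [2·u·v - 2·v^2, u^2 - 4·u·v - 10·v]].
At the point, J = [[0.0000, 16.5000], [-27.0000, -9.7500]] (det J = 445.5000).
Solving J·Δ = −F gives Δ = (-0.0362, -0.8485).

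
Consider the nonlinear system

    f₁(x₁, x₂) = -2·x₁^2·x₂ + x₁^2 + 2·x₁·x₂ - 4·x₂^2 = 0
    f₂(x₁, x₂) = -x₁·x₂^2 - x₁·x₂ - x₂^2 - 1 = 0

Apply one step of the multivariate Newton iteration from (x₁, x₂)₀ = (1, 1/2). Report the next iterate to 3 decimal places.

(-0.333, 0.167)

At (1, 1/2): F = (0.000, -2.000).
Jacobian J = [[-4·x₁·x₂ + 2·x₁ + 2·x₂, -2·x₁^2 + 2·x₁ - 8·x₂], [-x₂^2 - x₂, -2·x₁·x₂ - x₁ - 2·x₂]].
At the point, J = [[1.000, -4.000], [-0.750, -3.000]] (det J = -6.000).
Solving J·Δ = −F gives Δ = (-1.333, -0.333).
Then the next iterate is (x₁, x₂)₁ = (-0.333, 0.167).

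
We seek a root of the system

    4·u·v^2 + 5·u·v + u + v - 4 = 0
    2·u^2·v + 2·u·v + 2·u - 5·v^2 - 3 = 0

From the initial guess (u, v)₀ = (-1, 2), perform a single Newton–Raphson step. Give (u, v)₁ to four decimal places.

(-0.8621, 0.7362)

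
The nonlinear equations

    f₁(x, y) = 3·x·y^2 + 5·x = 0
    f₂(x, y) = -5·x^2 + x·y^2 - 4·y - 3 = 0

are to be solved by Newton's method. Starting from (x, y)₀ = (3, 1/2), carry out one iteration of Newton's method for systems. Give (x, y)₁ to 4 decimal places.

(1.3740, -0.3779)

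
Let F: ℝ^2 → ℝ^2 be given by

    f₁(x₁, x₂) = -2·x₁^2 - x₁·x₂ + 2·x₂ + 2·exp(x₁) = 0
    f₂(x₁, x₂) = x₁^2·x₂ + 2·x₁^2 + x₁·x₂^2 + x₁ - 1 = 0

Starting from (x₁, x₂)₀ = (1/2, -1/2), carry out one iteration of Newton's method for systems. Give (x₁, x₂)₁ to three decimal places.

(0.388, -1.731)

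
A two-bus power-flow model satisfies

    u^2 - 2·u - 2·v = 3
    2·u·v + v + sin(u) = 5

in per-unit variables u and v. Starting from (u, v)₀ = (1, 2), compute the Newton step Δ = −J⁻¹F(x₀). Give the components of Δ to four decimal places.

(2.2374, -4.0000)

At (1, 2): F = (-8.0000, 1.841471).
Jacobian J = [[2·u - 2, -2], [2·v + cos(u), 2·u + 1]].
At the point, J = [[0.0000, -2.0000], [4.540302, 3.0000]] (det J = 9.080605).
Solving J·Δ = −F gives Δ = (2.2374, -4.0000).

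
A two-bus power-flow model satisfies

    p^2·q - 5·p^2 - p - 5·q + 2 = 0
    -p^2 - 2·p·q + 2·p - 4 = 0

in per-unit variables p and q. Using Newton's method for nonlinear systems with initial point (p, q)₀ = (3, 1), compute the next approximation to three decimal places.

At (3, 1): F = (-42.000, -13.000).
Jacobian J = [[2·p·q - 10·p - 1, p^2 - 5], [-2·p - 2·q + 2, -2·p]].
At the point, J = [[-25.000, 4.000], [-6.000, -6.000]] (det J = 174.000).
Solving J·Δ = −F gives Δ = (-1.747, -0.420).
Then the next iterate is (p, q)₁ = (1.253, 0.580).

(1.253, 0.580)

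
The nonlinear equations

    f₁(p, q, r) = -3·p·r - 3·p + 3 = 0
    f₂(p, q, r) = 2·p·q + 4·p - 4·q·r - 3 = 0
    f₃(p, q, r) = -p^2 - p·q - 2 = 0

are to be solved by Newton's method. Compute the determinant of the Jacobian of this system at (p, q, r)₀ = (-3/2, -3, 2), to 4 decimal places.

445.5000

J = [[-3·r - 3, 0, -3·p], [2·q + 4, 2·p - 4·r, -4·q], [-2·p - q, -p, 0]].
At the point, J = [[-9.0000, 0.0000, 4.5000], [-2.0000, -11.0000, 12.0000], [6.0000, 1.5000, 0.0000]].
det J = 445.5000.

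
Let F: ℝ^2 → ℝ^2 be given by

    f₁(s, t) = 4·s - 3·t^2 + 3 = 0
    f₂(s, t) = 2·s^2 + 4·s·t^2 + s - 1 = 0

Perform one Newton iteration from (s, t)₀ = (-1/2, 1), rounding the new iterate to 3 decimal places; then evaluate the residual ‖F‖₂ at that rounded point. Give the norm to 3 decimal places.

333.096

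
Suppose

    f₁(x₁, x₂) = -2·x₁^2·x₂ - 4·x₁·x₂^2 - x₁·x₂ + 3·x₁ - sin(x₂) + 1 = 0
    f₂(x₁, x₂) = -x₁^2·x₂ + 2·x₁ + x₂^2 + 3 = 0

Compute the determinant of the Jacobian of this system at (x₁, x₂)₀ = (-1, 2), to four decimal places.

J = [[-4·x₁·x₂ - 4·x₂^2 - x₂ + 3, -2·x₁^2 - 8·x₁·x₂ - x₁ - cos(x₂)], [-2·x₁·x₂ + 2, -x₁^2 + 2·x₂]].
At the point, J = [[-7.0000, 15.416147], [6.0000, 3.0000]].
det J = -113.4969.

-113.4969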